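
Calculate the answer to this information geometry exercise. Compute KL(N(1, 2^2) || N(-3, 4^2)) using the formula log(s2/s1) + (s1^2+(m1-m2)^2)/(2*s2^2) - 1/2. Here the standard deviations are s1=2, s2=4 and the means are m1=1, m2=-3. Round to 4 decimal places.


KL divergence between normal distributions:
KL = log(s2/s1) + (s1^2 + (m1-m2)^2)/(2*s2^2) - 1/2.
log(4/2) = 0.693147.
(2^2 + (1--3)^2)/(2*4^2) = (4 + 16)/32 = 0.625.
KL = 0.693147 + 0.625 - 0.5 = 0.8181

0.8181


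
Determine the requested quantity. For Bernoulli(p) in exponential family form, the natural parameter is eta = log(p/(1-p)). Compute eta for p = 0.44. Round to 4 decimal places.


Natural parameter for Bernoulli: eta = log(p/(1-p)).
p = 0.44, 1-p = 0.56.
p/(1-p) = 0.785714.
eta = log(0.785714) = -0.2412

-0.2412


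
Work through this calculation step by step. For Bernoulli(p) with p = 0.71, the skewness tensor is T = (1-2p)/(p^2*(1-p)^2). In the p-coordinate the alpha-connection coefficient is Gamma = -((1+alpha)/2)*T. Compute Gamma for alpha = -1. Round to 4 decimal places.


Skewness (Amari-Chentsov) tensor: T = (1-2p)/(p^2*(1-p)^2).
p = 0.71, 1-2p = -0.42, p^2 = 0.5041, (1-p)^2 = 0.0841.
T = -0.42/(0.5041 * 0.0841) = -9.906873.
In the p-coordinate, Gamma^(alpha) = Gamma^(0) - (alpha/2)*T with Gamma^(0) = (1/2)*g'(p) = -T/2,
so Gamma^(alpha) = -((1+alpha)/2)*T.
alpha = -1, -(1+alpha)/2 = 0.0.
Gamma = 0.0 * -9.906873 = 0.0000

0.0000


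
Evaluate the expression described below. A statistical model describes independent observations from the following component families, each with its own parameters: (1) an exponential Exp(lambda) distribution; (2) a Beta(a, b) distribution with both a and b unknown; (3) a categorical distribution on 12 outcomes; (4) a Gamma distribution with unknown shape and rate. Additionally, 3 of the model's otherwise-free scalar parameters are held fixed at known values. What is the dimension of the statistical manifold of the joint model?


The dimension of a statistical manifold equals the number of free
(independent) real parameters of the model. For a product of independent
blocks the parameter counts add.
- exponential (lambda): 1.
- Beta (a, b): 2.
- categorical on 12 outcomes (probabilities sum to 1): 12-1 = 11.
- Gamma (shape, rate): 2.
Total = 1 + 2 + 11 + 2 = 16.
3 parameter(s) fixed at known values: 16 - 3 = 13.
Dimension = 13

13


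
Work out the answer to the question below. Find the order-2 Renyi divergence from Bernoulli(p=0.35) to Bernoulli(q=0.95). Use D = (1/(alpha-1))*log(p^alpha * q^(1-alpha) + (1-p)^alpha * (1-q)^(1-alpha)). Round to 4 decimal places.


Renyi divergence of order alpha between Bernoulli distributions:
D = (1/(alpha-1))*log(p^alpha * q^(1-alpha) + (1-p)^alpha * (1-q)^(1-alpha)).
alpha = 2, p = 0.35, q = 0.95.
p^alpha * q^(1-alpha) = 0.35^2 * 0.95^-1 = 0.128947.
(1-p)^alpha * (1-q)^(1-alpha) = 0.65^2 * 0.05^-1 = 8.45.
sum = 0.128947 + 8.45 = 8.578947.
D = (1/1)*log(8.578947) = 2.1493

2.1493


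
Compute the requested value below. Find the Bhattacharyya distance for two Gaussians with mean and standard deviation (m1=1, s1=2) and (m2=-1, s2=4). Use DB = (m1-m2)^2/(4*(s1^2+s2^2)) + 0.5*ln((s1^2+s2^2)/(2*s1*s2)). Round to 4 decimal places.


Bhattacharyya distance between two Gaussians:
DB = (m1-m2)^2/(4*(s1^2+s2^2)) + (1/2)*ln((s1^2+s2^2)/(2*s1*s2)).
(m1-m2)^2 = (2)^2 = 4.
s1^2+s2^2 = 4 + 16 = 20.
term1 = 4/80 = 0.05.
term2 = 0.5*ln(20/16.0) = 0.111572.
DB = 0.05 + 0.111572 = 0.1616

0.1616


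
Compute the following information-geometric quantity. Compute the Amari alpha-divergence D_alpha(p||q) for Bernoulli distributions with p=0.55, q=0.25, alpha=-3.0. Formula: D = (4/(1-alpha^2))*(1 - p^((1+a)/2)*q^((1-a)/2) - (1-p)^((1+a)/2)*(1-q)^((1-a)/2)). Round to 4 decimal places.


Amari alpha-divergence:
D = (4/(1-alpha^2))*(1 - p^((1+a)/2)*q^((1-a)/2) - (1-p)^((1+a)/2)*(1-q)^((1-a)/2)).
alpha = -3.0, p = 0.55, q = 0.25.
e1 = (1+alpha)/2 = -1.0, e2 = (1-alpha)/2 = 2.0.
t1 = p^e1 * q^e2 = 0.55^-1.0 * 0.25^2.0 = 0.113636.
t2 = (1-p)^e1 * (1-q)^e2 = 0.45^-1.0 * 0.75^2.0 = 1.25.
4/(1-alpha^2) = -0.5.
D = -0.5*(1 - 0.113636 - 1.25) = 0.1818

0.1818


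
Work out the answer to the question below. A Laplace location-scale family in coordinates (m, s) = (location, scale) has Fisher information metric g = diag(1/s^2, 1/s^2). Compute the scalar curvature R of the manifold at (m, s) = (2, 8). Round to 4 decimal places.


The metric has the form g = (A dm^2 + B ds^2)/s^2 with A = 1, B = 1.
Substitute u = sqrt(A/B)*m: g = B*(du^2 + ds^2)/s^2, i.e. B times the
Poincare upper half-plane metric, which has constant Gaussian curvature -1.
Scaling a 2D metric by a constant c divides the Gaussian curvature by c,
so K = -1/B = -1/(1) = -1.0000 everywhere (the point (m, s) = (2, 8) is irrelevant:
the curvature is constant).
Scalar curvature in dimension 2: R = 2K = -2/(1) = -2.0000.

-2.0000


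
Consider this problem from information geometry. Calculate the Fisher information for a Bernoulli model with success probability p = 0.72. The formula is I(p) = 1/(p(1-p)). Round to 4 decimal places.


For Bernoulli(p), Fisher information is I(p) = 1/(p*(1-p)).
p = 0.72, 1-p = 0.28.
p*(1-p) = 0.2016.
I(p) = 1/0.2016 = 4.9603

4.9603


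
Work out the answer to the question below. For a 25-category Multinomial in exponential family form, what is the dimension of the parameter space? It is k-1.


Exponential family dimension calculation:
For Multinomial with k=25 categories, dim = k-1 = 24.

24


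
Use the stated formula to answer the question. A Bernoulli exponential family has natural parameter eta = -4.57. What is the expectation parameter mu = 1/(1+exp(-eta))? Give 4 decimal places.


Dual coordinate (expectation parameter) for Bernoulli:
mu = 1/(1+exp(-eta)).
eta = -4.57.
exp(-eta) = exp(4.57) = 96.54411.
mu = 1/(1+96.54411) = 0.0103

0.0103


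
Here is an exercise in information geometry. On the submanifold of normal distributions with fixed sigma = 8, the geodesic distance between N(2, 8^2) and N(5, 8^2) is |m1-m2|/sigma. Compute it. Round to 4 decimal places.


On the fixed-variance normal subfamily, geodesic distance = |m1-m2|/sigma.
|2 - 5| = 3.
sigma = 8.
d = 3/8 = 0.3750

0.3750


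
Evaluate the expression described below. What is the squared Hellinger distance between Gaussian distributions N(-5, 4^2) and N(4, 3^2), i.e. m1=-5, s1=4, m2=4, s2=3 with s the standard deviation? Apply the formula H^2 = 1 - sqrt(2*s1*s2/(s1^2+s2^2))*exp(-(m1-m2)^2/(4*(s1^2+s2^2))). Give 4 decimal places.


Squared Hellinger distance for Gaussians:
H^2 = 1 - sqrt(2*s1*s2/(s1^2+s2^2)) * exp(-(m1-m2)^2/(4*(s1^2+s2^2))).
s1^2 = 16, s2^2 = 9, s1^2+s2^2 = 25.
sqrt(2*4*3/(25)) = 0.979796.
(m1-m2)^2 = (-9)^2 = 81.
exp(-81/(4*25)) = exp(-0.81) = 0.444858.
H^2 = 1 - 0.979796*0.444858 = 0.5641

0.5641


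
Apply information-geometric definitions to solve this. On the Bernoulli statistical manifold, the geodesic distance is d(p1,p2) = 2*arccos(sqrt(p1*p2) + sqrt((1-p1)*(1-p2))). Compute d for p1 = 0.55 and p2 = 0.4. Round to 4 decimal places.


Geodesic distance on Bernoulli manifold:
d(p1,p2) = 2*arccos(sqrt(p1*p2) + sqrt((1-p1)*(1-p2))).
sqrt(p1*p2) = sqrt(0.55*0.4) = 0.469042.
sqrt((1-p1)*(1-p2)) = sqrt(0.45*0.6) = 0.519615.
arg = 0.469042 + 0.519615 = 0.988657.
d = 2*arccos(0.988657) = 0.3015

0.3015


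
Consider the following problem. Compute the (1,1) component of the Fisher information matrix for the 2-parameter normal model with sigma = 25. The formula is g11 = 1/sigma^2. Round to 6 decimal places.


For the 2-parameter normal family, the Fisher metric has:
  g11 = 1/sigma^2, g22 = 2/sigma^2.
sigma = 25, sigma^2 = 625.
g11 = 0.001600

0.001600


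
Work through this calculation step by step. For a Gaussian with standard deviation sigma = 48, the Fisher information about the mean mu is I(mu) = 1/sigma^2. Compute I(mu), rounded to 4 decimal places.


The Fisher information for the mean of a normal distribution is I(mu) = 1/sigma^2.
sigma = 48, so sigma^2 = 2304.
I(mu) = 1/2304 = 0.0004

0.0004


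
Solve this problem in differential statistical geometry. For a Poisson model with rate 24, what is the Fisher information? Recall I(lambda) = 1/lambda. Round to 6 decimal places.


Fisher information for Poisson: I(lambda) = 1/lambda.
lambda = 24.
I(lambda) = 1/24 = 0.041667

0.041667


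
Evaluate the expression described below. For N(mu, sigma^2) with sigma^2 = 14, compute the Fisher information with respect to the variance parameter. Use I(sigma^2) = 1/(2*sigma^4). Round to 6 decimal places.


Fisher information for variance: I(sigma^2) = 1/(2*sigma^4).
sigma^2 = 14, so sigma^4 = 196.
I = 1/(2*196) = 1/392 = 0.002551

0.002551


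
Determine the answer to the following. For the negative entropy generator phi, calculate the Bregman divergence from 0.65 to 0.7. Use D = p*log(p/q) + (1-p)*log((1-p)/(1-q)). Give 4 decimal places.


Bregman divergence with negative entropy generator:
D = p*log(p/q) + (1-p)*log((1-p)/(1-q)).
p = 0.65, q = 0.7.
p*log(p/q) = 0.65*log(0.65/0.7) = -0.04817.
(1-p)*log((1-p)/(1-q)) = 0.35*log(0.35/0.3) = 0.053953.
D = -0.04817 + 0.053953 = 0.0058

0.0058


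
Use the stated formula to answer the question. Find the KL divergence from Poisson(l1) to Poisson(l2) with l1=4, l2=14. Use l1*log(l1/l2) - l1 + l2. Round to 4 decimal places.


KL divergence for Poisson:
KL = l1*log(l1/l2) - l1 + l2.
l1 = 4, l2 = 14.
log(4/14) = -1.252763.
l1*log(l1/l2) = 4 * -1.252763 = -5.011052.
KL = -5.011052 - 4 + 14 = 4.9889

4.9889


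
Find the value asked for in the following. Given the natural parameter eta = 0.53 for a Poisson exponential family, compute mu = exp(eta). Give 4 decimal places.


Expectation parameter for Poisson exponential family:
mu = exp(eta).
eta = 0.53.
mu = exp(0.53) = 1.6989

1.6989


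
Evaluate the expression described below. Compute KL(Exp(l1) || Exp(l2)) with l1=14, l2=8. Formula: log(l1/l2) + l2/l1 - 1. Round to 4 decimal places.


KL divergence for exponential family:
KL = log(l1/l2) + l2/l1 - 1.
log(14/8) = 0.559616.
8/14 = 0.571429.
KL = 0.559616 + 0.571429 - 1 = 0.1310

0.1310


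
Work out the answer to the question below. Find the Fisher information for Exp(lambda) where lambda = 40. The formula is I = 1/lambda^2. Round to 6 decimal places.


Fisher information for exponential: I(lambda) = 1/lambda^2.
lambda = 40, lambda^2 = 1600.
I = 1/1600 = 0.000625

0.000625


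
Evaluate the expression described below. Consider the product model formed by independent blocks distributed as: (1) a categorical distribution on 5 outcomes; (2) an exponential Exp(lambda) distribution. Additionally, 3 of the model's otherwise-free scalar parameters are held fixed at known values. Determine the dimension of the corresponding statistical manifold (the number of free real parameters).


The dimension of a statistical manifold equals the number of free
(independent) real parameters of the model. For a product of independent
blocks the parameter counts add.
- categorical on 5 outcomes (probabilities sum to 1): 5-1 = 4.
- exponential (lambda): 1.
Total = 4 + 1 = 5.
3 parameter(s) fixed at known values: 5 - 3 = 2.
Dimension = 2

2


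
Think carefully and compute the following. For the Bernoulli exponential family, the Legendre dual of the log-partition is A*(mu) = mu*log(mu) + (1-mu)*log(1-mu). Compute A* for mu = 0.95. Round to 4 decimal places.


Legendre transform for Bernoulli:
A*(mu) = mu*log(mu) + (1-mu)*log(1-mu).
mu = 0.95, 1-mu = 0.05.
mu*log(mu) = 0.95*log(0.95) = -0.048729.
(1-mu)*log(1-mu) = 0.05*log(0.05) = -0.149787.
A* = -0.048729 + -0.149787 = -0.1985

-0.1985


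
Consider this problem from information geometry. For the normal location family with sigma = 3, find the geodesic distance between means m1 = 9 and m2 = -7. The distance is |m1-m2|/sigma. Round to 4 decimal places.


On the fixed-variance normal subfamily, geodesic distance = |m1-m2|/sigma.
|9 - -7| = 16.
sigma = 3.
d = 16/3 = 5.3333

5.3333


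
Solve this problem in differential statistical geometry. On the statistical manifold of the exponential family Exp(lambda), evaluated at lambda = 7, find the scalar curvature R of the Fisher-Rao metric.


This family has a single free parameter, so its statistical manifold
is 1-dimensional. The Riemann curvature tensor of any 1-dimensional
Riemannian manifold vanishes identically, so R = 0.

0


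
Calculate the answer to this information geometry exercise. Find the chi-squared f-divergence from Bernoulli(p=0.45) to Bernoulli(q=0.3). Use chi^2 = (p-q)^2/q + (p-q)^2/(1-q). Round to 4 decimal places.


Chi-squared divergence between Bernoulli distributions:
chi^2 = (p-q)^2/q + (p-q)^2/(1-q).
p = 0.45, q = 0.3, p-q = 0.15.
(p-q)^2 = 0.0225.
term1 = 0.0225/0.3 = 0.075.
term2 = 0.0225/0.7 = 0.032143.
chi^2 = 0.075 + 0.032143 = 0.1071

0.1071


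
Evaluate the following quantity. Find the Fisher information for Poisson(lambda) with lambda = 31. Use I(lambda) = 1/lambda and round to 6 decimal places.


Fisher information for Poisson: I(lambda) = 1/lambda.
lambda = 31.
I(lambda) = 1/31 = 0.032258

0.032258


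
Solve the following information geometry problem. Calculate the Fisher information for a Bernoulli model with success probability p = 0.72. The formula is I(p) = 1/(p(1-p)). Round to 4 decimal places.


For Bernoulli(p), Fisher information is I(p) = 1/(p*(1-p)).
p = 0.72, 1-p = 0.28.
p*(1-p) = 0.2016.
I(p) = 1/0.2016 = 4.9603

4.9603


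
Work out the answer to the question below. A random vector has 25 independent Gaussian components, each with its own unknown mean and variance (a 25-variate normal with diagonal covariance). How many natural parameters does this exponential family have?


Exponential family dimension calculation:
Each univariate normal has two natural parameters (mu/sigma^2 and -1/(2 sigma^2)).
With 25 independent components, dim = 2 * 25 = 50.

50


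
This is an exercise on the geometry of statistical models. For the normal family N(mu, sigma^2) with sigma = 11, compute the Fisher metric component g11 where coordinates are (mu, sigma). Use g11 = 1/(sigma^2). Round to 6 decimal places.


For the 2-parameter normal family, the Fisher metric has:
  g11 = 1/sigma^2, g22 = 2/sigma^2.
sigma = 11, sigma^2 = 121.
g11 = 0.008264

0.008264


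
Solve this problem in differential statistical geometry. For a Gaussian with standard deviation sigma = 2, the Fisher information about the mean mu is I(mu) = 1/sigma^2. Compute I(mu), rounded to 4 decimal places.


The Fisher information for the mean of a normal distribution is I(mu) = 1/sigma^2.
sigma = 2, so sigma^2 = 4.
I(mu) = 1/4 = 0.2500

0.2500


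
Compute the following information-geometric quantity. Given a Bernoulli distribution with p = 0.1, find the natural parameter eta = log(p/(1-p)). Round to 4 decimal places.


Natural parameter for Bernoulli: eta = log(p/(1-p)).
p = 0.1, 1-p = 0.9.
p/(1-p) = 0.111111.
eta = log(0.111111) = -2.1972

-2.1972


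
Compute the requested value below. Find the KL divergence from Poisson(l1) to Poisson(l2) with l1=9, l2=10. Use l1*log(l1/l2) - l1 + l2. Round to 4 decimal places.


KL divergence for Poisson:
KL = l1*log(l1/l2) - l1 + l2.
l1 = 9, l2 = 10.
log(9/10) = -0.105361.
l1*log(l1/l2) = 9 * -0.105361 = -0.948245.
KL = -0.948245 - 9 + 10 = 0.0518

0.0518


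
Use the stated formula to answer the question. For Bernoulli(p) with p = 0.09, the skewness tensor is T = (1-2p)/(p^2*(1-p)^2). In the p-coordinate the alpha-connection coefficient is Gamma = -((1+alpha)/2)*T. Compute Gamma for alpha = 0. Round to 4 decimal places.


Skewness (Amari-Chentsov) tensor: T = (1-2p)/(p^2*(1-p)^2).
p = 0.09, 1-2p = 0.82, p^2 = 0.0081, (1-p)^2 = 0.8281.
T = 0.82/(0.0081 * 0.8281) = 122.249206.
In the p-coordinate, Gamma^(alpha) = Gamma^(0) - (alpha/2)*T with Gamma^(0) = (1/2)*g'(p) = -T/2,
so Gamma^(alpha) = -((1+alpha)/2)*T.
alpha = 0, -(1+alpha)/2 = -0.5.
Gamma = -0.5 * 122.249206 = -61.1246

-61.1246


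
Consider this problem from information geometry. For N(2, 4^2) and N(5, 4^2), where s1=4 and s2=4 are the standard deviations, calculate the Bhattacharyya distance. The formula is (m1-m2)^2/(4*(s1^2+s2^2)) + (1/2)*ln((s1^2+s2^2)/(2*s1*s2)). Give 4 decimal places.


Bhattacharyya distance between two Gaussians:
DB = (m1-m2)^2/(4*(s1^2+s2^2)) + (1/2)*ln((s1^2+s2^2)/(2*s1*s2)).
(m1-m2)^2 = (-3)^2 = 9.
s1^2+s2^2 = 16 + 16 = 32.
term1 = 9/128 = 0.070312.
term2 = 0.5*ln(32/32.0) = 0.0.
DB = 0.070312 + 0.0 = 0.0703

0.0703


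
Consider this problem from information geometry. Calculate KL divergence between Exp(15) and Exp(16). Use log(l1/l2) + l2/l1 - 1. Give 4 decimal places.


KL divergence for exponential family:
KL = log(l1/l2) + l2/l1 - 1.
log(15/16) = -0.064539.
16/15 = 1.066667.
KL = -0.064539 + 1.066667 - 1 = 0.0021

0.0021


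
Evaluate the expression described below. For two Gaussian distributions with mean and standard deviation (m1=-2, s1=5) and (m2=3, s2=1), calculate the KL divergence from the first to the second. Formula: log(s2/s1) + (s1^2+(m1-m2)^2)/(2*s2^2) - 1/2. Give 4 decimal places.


KL divergence between normal distributions:
KL = log(s2/s1) + (s1^2 + (m1-m2)^2)/(2*s2^2) - 1/2.
log(1/5) = -1.609438.
(5^2 + (-2-3)^2)/(2*1^2) = (25 + 25)/2 = 25.0.
KL = -1.609438 + 25.0 - 0.5 = 22.8906

22.8906


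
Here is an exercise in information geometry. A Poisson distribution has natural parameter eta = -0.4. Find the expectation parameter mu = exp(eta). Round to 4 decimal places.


Expectation parameter for Poisson exponential family:
mu = exp(eta).
eta = -0.4.
mu = exp(-0.4) = 0.6703

0.6703


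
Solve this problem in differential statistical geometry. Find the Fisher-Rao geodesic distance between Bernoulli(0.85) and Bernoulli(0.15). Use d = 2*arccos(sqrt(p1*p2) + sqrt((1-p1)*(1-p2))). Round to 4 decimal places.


Geodesic distance on Bernoulli manifold:
d(p1,p2) = 2*arccos(sqrt(p1*p2) + sqrt((1-p1)*(1-p2))).
sqrt(p1*p2) = sqrt(0.85*0.15) = 0.357071.
sqrt((1-p1)*(1-p2)) = sqrt(0.15*0.85) = 0.357071.
arg = 0.357071 + 0.357071 = 0.714143.
d = 2*arccos(0.714143) = 1.5508

1.5508


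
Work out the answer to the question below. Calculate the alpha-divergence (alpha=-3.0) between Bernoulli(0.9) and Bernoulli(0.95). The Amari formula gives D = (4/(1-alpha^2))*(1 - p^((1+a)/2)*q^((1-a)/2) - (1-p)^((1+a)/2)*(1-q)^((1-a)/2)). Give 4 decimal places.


Amari alpha-divergence:
D = (4/(1-alpha^2))*(1 - p^((1+a)/2)*q^((1-a)/2) - (1-p)^((1+a)/2)*(1-q)^((1-a)/2)).
alpha = -3.0, p = 0.9, q = 0.95.
e1 = (1+alpha)/2 = -1.0, e2 = (1-alpha)/2 = 2.0.
t1 = p^e1 * q^e2 = 0.9^-1.0 * 0.95^2.0 = 1.002778.
t2 = (1-p)^e1 * (1-q)^e2 = 0.1^-1.0 * 0.05^2.0 = 0.025.
4/(1-alpha^2) = -0.5.
D = -0.5*(1 - 1.002778 - 0.025) = 0.0139

0.0139


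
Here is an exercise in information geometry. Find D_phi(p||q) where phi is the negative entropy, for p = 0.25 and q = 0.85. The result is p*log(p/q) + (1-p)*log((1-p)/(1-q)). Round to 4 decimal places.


Bregman divergence with negative entropy generator:
D = p*log(p/q) + (1-p)*log((1-p)/(1-q)).
p = 0.25, q = 0.85.
p*log(p/q) = 0.25*log(0.25/0.85) = -0.305944.
(1-p)*log((1-p)/(1-q)) = 0.75*log(0.75/0.15) = 1.207078.
D = -0.305944 + 1.207078 = 0.9011

0.9011


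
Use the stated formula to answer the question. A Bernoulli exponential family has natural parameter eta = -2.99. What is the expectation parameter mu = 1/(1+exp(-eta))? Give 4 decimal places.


Dual coordinate (expectation parameter) for Bernoulli:
mu = 1/(1+exp(-eta)).
eta = -2.99.
exp(-eta) = exp(2.99) = 19.885682.
mu = 1/(1+19.885682) = 0.0479

0.0479


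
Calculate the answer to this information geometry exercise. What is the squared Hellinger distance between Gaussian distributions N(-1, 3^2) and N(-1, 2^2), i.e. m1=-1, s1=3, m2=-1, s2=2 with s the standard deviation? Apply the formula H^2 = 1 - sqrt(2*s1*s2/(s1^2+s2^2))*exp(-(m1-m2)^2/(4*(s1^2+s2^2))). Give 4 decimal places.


Squared Hellinger distance for Gaussians:
H^2 = 1 - sqrt(2*s1*s2/(s1^2+s2^2)) * exp(-(m1-m2)^2/(4*(s1^2+s2^2))).
s1^2 = 9, s2^2 = 4, s1^2+s2^2 = 13.
sqrt(2*3*2/(13)) = 0.960769.
(m1-m2)^2 = (0)^2 = 0.
exp(-0/(4*13)) = exp(0.0) = 1.0.
H^2 = 1 - 0.960769*1.0 = 0.0392

0.0392


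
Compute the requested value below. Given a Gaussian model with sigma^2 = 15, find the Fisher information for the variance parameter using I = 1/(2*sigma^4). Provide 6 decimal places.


Fisher information for variance: I(sigma^2) = 1/(2*sigma^4).
sigma^2 = 15, so sigma^4 = 225.
I = 1/(2*225) = 1/450 = 0.002222

0.002222


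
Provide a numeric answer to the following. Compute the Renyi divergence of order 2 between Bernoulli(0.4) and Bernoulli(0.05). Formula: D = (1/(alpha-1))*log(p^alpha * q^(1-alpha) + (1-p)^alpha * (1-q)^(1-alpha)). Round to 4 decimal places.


Renyi divergence of order alpha between Bernoulli distributions:
D = (1/(alpha-1))*log(p^alpha * q^(1-alpha) + (1-p)^alpha * (1-q)^(1-alpha)).
alpha = 2, p = 0.4, q = 0.05.
p^alpha * q^(1-alpha) = 0.4^2 * 0.05^-1 = 3.2.
(1-p)^alpha * (1-q)^(1-alpha) = 0.6^2 * 0.95^-1 = 0.378947.
sum = 3.2 + 0.378947 = 3.578947.
D = (1/1)*log(3.578947) = 1.2751

1.2751


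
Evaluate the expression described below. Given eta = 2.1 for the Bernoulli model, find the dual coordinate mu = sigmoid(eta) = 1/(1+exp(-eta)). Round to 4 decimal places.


Dual coordinate (expectation parameter) for Bernoulli:
mu = 1/(1+exp(-eta)).
eta = 2.1.
exp(-eta) = exp(-2.1) = 0.122456.
mu = 1/(1+0.122456) = 0.8909

0.8909


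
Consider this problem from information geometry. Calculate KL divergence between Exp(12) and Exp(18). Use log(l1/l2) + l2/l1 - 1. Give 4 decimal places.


KL divergence for exponential family:
KL = log(l1/l2) + l2/l1 - 1.
log(12/18) = -0.405465.
18/12 = 1.5.
KL = -0.405465 + 1.5 - 1 = 0.0945

0.0945


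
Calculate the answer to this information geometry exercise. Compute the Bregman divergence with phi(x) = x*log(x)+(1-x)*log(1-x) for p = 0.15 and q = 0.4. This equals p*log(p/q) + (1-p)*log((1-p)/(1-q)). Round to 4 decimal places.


Bregman divergence with negative entropy generator:
D = p*log(p/q) + (1-p)*log((1-p)/(1-q)).
p = 0.15, q = 0.4.
p*log(p/q) = 0.15*log(0.15/0.4) = -0.147124.
(1-p)*log((1-p)/(1-q)) = 0.85*log(0.85/0.6) = 0.296061.
D = -0.147124 + 0.296061 = 0.1489

0.1489


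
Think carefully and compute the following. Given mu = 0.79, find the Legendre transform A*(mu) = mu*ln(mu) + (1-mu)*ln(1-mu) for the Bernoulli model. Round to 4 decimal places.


Legendre transform for Bernoulli:
A*(mu) = mu*log(mu) + (1-mu)*log(1-mu).
mu = 0.79, 1-mu = 0.21.
mu*log(mu) = 0.79*log(0.79) = -0.186221.
(1-mu)*log(1-mu) = 0.21*log(0.21) = -0.327736.
A* = -0.186221 + -0.327736 = -0.5140

-0.5140


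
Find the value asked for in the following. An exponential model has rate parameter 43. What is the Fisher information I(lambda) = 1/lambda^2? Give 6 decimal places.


Fisher information for exponential: I(lambda) = 1/lambda^2.
lambda = 43, lambda^2 = 1849.
I = 1/1849 = 0.000541

0.000541


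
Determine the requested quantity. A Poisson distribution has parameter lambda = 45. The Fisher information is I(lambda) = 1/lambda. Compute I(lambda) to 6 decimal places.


Fisher information for Poisson: I(lambda) = 1/lambda.
lambda = 45.
I(lambda) = 1/45 = 0.022222

0.022222


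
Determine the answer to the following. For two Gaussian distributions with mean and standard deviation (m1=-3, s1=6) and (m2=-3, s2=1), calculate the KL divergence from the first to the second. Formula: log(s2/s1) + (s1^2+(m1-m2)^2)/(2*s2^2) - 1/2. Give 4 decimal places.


KL divergence between normal distributions:
KL = log(s2/s1) + (s1^2 + (m1-m2)^2)/(2*s2^2) - 1/2.
log(1/6) = -1.791759.
(6^2 + (-3--3)^2)/(2*1^2) = (36 + 0)/2 = 18.0.
KL = -1.791759 + 18.0 - 0.5 = 15.7082

15.7082


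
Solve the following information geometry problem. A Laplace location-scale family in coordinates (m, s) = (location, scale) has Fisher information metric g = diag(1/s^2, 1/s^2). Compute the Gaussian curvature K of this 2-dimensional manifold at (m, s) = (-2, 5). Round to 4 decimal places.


The metric has the form g = (A dm^2 + B ds^2)/s^2 with A = 1, B = 1.
Substitute u = sqrt(A/B)*m: g = B*(du^2 + ds^2)/s^2, i.e. B times the
Poincare upper half-plane metric, which has constant Gaussian curvature -1.
Scaling a 2D metric by a constant c divides the Gaussian curvature by c,
so K = -1/B = -1/(1) = -1.0000 everywhere (the point (m, s) = (-2, 5) is irrelevant:
the curvature is constant).
The requested Gaussian curvature is K = -1.0000.

-1.0000


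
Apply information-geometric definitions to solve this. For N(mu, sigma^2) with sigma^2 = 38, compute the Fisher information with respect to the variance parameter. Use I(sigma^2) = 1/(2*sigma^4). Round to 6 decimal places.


Fisher information for variance: I(sigma^2) = 1/(2*sigma^4).
sigma^2 = 38, so sigma^4 = 1444.
I = 1/(2*1444) = 1/2888 = 0.000346

0.000346


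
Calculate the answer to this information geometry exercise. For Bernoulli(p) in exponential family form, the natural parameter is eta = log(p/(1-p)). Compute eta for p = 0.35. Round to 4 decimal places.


Natural parameter for Bernoulli: eta = log(p/(1-p)).
p = 0.35, 1-p = 0.65.
p/(1-p) = 0.538462.
eta = log(0.538462) = -0.6190

-0.6190


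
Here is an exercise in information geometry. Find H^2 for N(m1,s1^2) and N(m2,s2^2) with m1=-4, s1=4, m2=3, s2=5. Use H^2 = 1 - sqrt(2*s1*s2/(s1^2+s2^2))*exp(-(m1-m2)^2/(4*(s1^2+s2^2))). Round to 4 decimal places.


Squared Hellinger distance for Gaussians:
H^2 = 1 - sqrt(2*s1*s2/(s1^2+s2^2)) * exp(-(m1-m2)^2/(4*(s1^2+s2^2))).
s1^2 = 16, s2^2 = 25, s1^2+s2^2 = 41.
sqrt(2*4*5/(41)) = 0.98773.
(m1-m2)^2 = (-7)^2 = 49.
exp(-49/(4*41)) = exp(-0.29878) = 0.741722.
H^2 = 1 - 0.98773*0.741722 = 0.2674

0.2674


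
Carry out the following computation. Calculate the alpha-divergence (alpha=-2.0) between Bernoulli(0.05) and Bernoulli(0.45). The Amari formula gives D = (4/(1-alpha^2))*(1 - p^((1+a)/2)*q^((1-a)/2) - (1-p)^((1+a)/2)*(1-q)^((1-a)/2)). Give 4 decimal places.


Amari alpha-divergence:
D = (4/(1-alpha^2))*(1 - p^((1+a)/2)*q^((1-a)/2) - (1-p)^((1+a)/2)*(1-q)^((1-a)/2)).
alpha = -2.0, p = 0.05, q = 0.45.
e1 = (1+alpha)/2 = -0.5, e2 = (1-alpha)/2 = 1.5.
t1 = p^e1 * q^e2 = 0.05^-0.5 * 0.45^1.5 = 1.35.
t2 = (1-p)^e1 * (1-q)^e2 = 0.95^-0.5 * 0.55^1.5 = 0.418487.
4/(1-alpha^2) = -1.333333.
D = -1.333333*(1 - 1.35 - 0.418487) = 1.0246

1.0246


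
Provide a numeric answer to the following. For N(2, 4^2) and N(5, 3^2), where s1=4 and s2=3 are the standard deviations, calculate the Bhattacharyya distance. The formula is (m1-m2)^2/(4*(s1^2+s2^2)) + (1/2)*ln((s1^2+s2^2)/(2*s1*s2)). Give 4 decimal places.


Bhattacharyya distance between two Gaussians:
DB = (m1-m2)^2/(4*(s1^2+s2^2)) + (1/2)*ln((s1^2+s2^2)/(2*s1*s2)).
(m1-m2)^2 = (-3)^2 = 9.
s1^2+s2^2 = 16 + 9 = 25.
term1 = 9/100 = 0.09.
term2 = 0.5*ln(25/24.0) = 0.020411.
DB = 0.09 + 0.020411 = 0.1104

0.1104


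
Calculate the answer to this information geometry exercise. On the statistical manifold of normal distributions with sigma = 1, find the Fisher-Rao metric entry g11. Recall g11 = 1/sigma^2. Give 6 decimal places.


For the 2-parameter normal family, the Fisher metric has:
  g11 = 1/sigma^2, g22 = 2/sigma^2.
sigma = 1, sigma^2 = 1.
g11 = 1.000000

1.000000


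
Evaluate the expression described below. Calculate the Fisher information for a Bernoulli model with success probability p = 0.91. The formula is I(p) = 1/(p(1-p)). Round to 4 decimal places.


For Bernoulli(p), Fisher information is I(p) = 1/(p*(1-p)).
p = 0.91, 1-p = 0.09.
p*(1-p) = 0.0819.
I(p) = 1/0.0819 = 12.2100

12.2100


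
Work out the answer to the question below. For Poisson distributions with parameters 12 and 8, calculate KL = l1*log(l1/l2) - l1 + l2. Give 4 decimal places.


KL divergence for Poisson:
KL = l1*log(l1/l2) - l1 + l2.
l1 = 12, l2 = 8.
log(12/8) = 0.405465.
l1*log(l1/l2) = 12 * 0.405465 = 4.865581.
KL = 4.865581 - 12 + 8 = 0.8656

0.8656


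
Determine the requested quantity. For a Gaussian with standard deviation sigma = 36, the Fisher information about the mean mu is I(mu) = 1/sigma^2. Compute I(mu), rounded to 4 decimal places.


The Fisher information for the mean of a normal distribution is I(mu) = 1/sigma^2.
sigma = 36, so sigma^2 = 1296.
I(mu) = 1/1296 = 0.0008

0.0008


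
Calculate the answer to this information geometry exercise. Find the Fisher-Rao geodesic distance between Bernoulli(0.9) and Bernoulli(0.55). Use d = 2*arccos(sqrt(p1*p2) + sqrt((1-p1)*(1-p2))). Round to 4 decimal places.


Geodesic distance on Bernoulli manifold:
d(p1,p2) = 2*arccos(sqrt(p1*p2) + sqrt((1-p1)*(1-p2))).
sqrt(p1*p2) = sqrt(0.9*0.55) = 0.703562.
sqrt((1-p1)*(1-p2)) = sqrt(0.1*0.45) = 0.212132.
arg = 0.703562 + 0.212132 = 0.915694.
d = 2*arccos(0.915694) = 0.8271

0.8271


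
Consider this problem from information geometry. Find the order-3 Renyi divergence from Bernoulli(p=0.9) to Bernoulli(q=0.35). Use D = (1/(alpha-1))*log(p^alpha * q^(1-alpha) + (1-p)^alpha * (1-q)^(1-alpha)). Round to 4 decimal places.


Renyi divergence of order alpha between Bernoulli distributions:
D = (1/(alpha-1))*log(p^alpha * q^(1-alpha) + (1-p)^alpha * (1-q)^(1-alpha)).
alpha = 3, p = 0.9, q = 0.35.
p^alpha * q^(1-alpha) = 0.9^3 * 0.35^-2 = 5.95102.
(1-p)^alpha * (1-q)^(1-alpha) = 0.1^3 * 0.65^-2 = 0.002367.
sum = 5.95102 + 0.002367 = 5.953387.
D = (1/2)*log(5.953387) = 0.8920

0.8920


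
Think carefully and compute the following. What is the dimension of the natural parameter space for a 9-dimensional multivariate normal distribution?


Exponential family dimension calculation:
For 9-dim MVN: mean has 9 params, covariance has 9*10/2 = 45 unique entries.
Total dim = 9 + 45 = 54.

54


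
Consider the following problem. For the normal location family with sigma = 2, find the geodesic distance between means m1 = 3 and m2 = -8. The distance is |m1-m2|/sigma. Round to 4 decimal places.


On the fixed-variance normal subfamily, geodesic distance = |m1-m2|/sigma.
|3 - -8| = 11.
sigma = 2.
d = 11/2 = 5.5000

5.5000


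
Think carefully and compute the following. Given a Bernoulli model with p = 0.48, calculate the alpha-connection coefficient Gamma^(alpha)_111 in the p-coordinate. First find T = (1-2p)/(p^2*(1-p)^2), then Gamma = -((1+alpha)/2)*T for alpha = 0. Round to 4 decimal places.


Skewness (Amari-Chentsov) tensor: T = (1-2p)/(p^2*(1-p)^2).
p = 0.48, 1-2p = 0.04, p^2 = 0.2304, (1-p)^2 = 0.2704.
T = 0.04/(0.2304 * 0.2704) = 0.642053.
In the p-coordinate, Gamma^(alpha) = Gamma^(0) - (alpha/2)*T with Gamma^(0) = (1/2)*g'(p) = -T/2,
so Gamma^(alpha) = -((1+alpha)/2)*T.
alpha = 0, -(1+alpha)/2 = -0.5.
Gamma = -0.5 * 0.642053 = -0.3210

-0.3210


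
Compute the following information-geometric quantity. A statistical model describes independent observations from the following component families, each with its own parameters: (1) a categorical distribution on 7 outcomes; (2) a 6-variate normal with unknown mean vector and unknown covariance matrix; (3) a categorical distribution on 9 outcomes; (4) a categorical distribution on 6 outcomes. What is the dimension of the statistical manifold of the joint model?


The dimension of a statistical manifold equals the number of free
(independent) real parameters of the model. For a product of independent
blocks the parameter counts add.
- categorical on 7 outcomes (probabilities sum to 1): 7-1 = 6.
- 6-variate normal: 6 (mean) + 6*7/2 = 21 (symmetric covariance) = 27.
- categorical on 9 outcomes (probabilities sum to 1): 9-1 = 8.
- categorical on 6 outcomes (probabilities sum to 1): 6-1 = 5.
Total = 6 + 27 + 8 + 5 = 46.
Dimension = 46

46


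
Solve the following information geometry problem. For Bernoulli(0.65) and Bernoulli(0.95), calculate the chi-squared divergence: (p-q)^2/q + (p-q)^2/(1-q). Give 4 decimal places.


Chi-squared divergence between Bernoulli distributions:
chi^2 = (p-q)^2/q + (p-q)^2/(1-q).
p = 0.65, q = 0.95, p-q = -0.3.
(p-q)^2 = 0.09.
term1 = 0.09/0.95 = 0.094737.
term2 = 0.09/0.05 = 1.8.
chi^2 = 0.094737 + 1.8 = 1.8947

1.8947


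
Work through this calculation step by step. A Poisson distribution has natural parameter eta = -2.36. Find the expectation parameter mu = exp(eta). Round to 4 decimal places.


Expectation parameter for Poisson exponential family:
mu = exp(eta).
eta = -2.36.
mu = exp(-2.36) = 0.0944

0.0944


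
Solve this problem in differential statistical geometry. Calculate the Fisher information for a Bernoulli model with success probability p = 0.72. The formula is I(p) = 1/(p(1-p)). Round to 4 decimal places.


For Bernoulli(p), Fisher information is I(p) = 1/(p*(1-p)).
p = 0.72, 1-p = 0.28.
p*(1-p) = 0.2016.
I(p) = 1/0.2016 = 4.9603

4.9603


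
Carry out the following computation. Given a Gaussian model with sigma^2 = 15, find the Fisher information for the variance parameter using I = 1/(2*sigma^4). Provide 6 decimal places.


Fisher information for variance: I(sigma^2) = 1/(2*sigma^4).
sigma^2 = 15, so sigma^4 = 225.
I = 1/(2*225) = 1/450 = 0.002222

0.002222


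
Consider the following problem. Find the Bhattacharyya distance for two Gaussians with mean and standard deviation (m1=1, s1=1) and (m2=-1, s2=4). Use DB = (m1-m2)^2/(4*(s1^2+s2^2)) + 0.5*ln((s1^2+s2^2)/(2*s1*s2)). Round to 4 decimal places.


Bhattacharyya distance between two Gaussians:
DB = (m1-m2)^2/(4*(s1^2+s2^2)) + (1/2)*ln((s1^2+s2^2)/(2*s1*s2)).
(m1-m2)^2 = (2)^2 = 4.
s1^2+s2^2 = 1 + 16 = 17.
term1 = 4/68 = 0.058824.
term2 = 0.5*ln(17/8.0) = 0.376886.
DB = 0.058824 + 0.376886 = 0.4357

0.4357


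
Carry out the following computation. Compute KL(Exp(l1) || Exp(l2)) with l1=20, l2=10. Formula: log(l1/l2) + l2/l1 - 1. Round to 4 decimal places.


KL divergence for exponential family:
KL = log(l1/l2) + l2/l1 - 1.
log(20/10) = 0.693147.
10/20 = 0.5.
KL = 0.693147 + 0.5 - 1 = 0.1931

0.1931


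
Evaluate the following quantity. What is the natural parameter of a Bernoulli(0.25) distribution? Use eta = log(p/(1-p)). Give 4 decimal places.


Natural parameter for Bernoulli: eta = log(p/(1-p)).
p = 0.25, 1-p = 0.75.
p/(1-p) = 0.333333.
eta = log(0.333333) = -1.0986

-1.0986


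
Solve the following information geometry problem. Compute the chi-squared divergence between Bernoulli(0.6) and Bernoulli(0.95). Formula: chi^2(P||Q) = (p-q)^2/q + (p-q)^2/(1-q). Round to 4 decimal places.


Chi-squared divergence between Bernoulli distributions:
chi^2 = (p-q)^2/q + (p-q)^2/(1-q).
p = 0.6, q = 0.95, p-q = -0.35.
(p-q)^2 = 0.1225.
term1 = 0.1225/0.95 = 0.128947.
term2 = 0.1225/0.05 = 2.45.
chi^2 = 0.128947 + 2.45 = 2.5789

2.5789


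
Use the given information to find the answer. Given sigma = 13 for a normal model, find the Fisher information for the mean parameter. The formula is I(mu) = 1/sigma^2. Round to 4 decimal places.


The Fisher information for the mean of a normal distribution is I(mu) = 1/sigma^2.
sigma = 13, so sigma^2 = 169.
I(mu) = 1/169 = 0.0059

0.0059


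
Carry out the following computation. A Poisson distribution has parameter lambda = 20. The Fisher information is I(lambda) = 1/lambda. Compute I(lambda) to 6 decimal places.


Fisher information for Poisson: I(lambda) = 1/lambda.
lambda = 20.
I(lambda) = 1/20 = 0.050000

0.050000


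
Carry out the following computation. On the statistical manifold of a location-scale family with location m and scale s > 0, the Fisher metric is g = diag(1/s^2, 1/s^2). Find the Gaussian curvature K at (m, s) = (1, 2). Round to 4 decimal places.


The metric has the form g = (A dm^2 + B ds^2)/s^2 with A = 1, B = 1.
Substitute u = sqrt(A/B)*m: g = B*(du^2 + ds^2)/s^2, i.e. B times the
Poincare upper half-plane metric, which has constant Gaussian curvature -1.
Scaling a 2D metric by a constant c divides the Gaussian curvature by c,
so K = -1/B = -1/(1) = -1.0000 everywhere (the point (m, s) = (1, 2) is irrelevant:
the curvature is constant).
The requested Gaussian curvature is K = -1.0000.

-1.0000


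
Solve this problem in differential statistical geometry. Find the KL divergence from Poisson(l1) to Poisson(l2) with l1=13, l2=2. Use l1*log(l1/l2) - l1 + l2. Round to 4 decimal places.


KL divergence for Poisson:
KL = l1*log(l1/l2) - l1 + l2.
l1 = 13, l2 = 2.
log(13/2) = 1.871802.
l1*log(l1/l2) = 13 * 1.871802 = 24.333428.
KL = 24.333428 - 13 + 2 = 13.3334

13.3334


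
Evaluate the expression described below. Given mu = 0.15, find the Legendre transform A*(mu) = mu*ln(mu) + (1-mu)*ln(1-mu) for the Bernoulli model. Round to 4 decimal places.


Legendre transform for Bernoulli:
A*(mu) = mu*log(mu) + (1-mu)*log(1-mu).
mu = 0.15, 1-mu = 0.85.
mu*log(mu) = 0.15*log(0.15) = -0.284568.
(1-mu)*log(1-mu) = 0.85*log(0.85) = -0.138141.
A* = -0.284568 + -0.138141 = -0.4227

-0.4227


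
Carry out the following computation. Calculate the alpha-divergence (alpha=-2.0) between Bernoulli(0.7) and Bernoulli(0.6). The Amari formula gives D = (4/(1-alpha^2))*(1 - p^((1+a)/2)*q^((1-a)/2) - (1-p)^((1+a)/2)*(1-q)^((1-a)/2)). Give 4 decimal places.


Amari alpha-divergence:
D = (4/(1-alpha^2))*(1 - p^((1+a)/2)*q^((1-a)/2) - (1-p)^((1+a)/2)*(1-q)^((1-a)/2)).
alpha = -2.0, p = 0.7, q = 0.6.
e1 = (1+alpha)/2 = -0.5, e2 = (1-alpha)/2 = 1.5.
t1 = p^e1 * q^e2 = 0.7^-0.5 * 0.6^1.5 = 0.555492.
t2 = (1-p)^e1 * (1-q)^e2 = 0.3^-0.5 * 0.4^1.5 = 0.46188.
4/(1-alpha^2) = -1.333333.
D = -1.333333*(1 - 0.555492 - 0.46188) = 0.0232

0.0232


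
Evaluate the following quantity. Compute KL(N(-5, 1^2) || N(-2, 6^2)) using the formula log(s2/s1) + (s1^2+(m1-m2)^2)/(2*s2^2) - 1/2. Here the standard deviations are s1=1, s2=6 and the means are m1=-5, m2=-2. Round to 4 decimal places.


KL divergence between normal distributions:
KL = log(s2/s1) + (s1^2 + (m1-m2)^2)/(2*s2^2) - 1/2.
log(6/1) = 1.791759.
(1^2 + (-5--2)^2)/(2*6^2) = (1 + 9)/72 = 0.138889.
KL = 1.791759 + 0.138889 - 0.5 = 1.4306

1.4306


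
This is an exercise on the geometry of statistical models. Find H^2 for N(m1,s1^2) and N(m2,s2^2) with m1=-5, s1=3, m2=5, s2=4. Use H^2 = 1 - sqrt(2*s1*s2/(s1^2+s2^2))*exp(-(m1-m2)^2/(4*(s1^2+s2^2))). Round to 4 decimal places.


Squared Hellinger distance for Gaussians:
H^2 = 1 - sqrt(2*s1*s2/(s1^2+s2^2)) * exp(-(m1-m2)^2/(4*(s1^2+s2^2))).
s1^2 = 9, s2^2 = 16, s1^2+s2^2 = 25.
sqrt(2*3*4/(25)) = 0.979796.
(m1-m2)^2 = (-10)^2 = 100.
exp(-100/(4*25)) = exp(-1.0) = 0.367879.
H^2 = 1 - 0.979796*0.367879 = 0.6396

0.6396


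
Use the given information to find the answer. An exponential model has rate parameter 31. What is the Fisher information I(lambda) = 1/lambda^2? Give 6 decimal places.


Fisher information for exponential: I(lambda) = 1/lambda^2.
lambda = 31, lambda^2 = 961.
I = 1/961 = 0.001041

0.001041


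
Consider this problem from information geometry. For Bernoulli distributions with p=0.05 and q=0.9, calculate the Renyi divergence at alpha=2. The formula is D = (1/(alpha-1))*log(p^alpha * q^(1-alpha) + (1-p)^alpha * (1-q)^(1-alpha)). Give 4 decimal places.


Renyi divergence of order alpha between Bernoulli distributions:
D = (1/(alpha-1))*log(p^alpha * q^(1-alpha) + (1-p)^alpha * (1-q)^(1-alpha)).
alpha = 2, p = 0.05, q = 0.9.
p^alpha * q^(1-alpha) = 0.05^2 * 0.9^-1 = 0.002778.
(1-p)^alpha * (1-q)^(1-alpha) = 0.95^2 * 0.1^-1 = 9.025.
sum = 0.002778 + 9.025 = 9.027778.
D = (1/1)*log(9.027778) = 2.2003

2.2003


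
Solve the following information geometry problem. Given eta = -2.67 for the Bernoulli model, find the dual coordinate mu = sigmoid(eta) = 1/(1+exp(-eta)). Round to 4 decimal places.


Dual coordinate (expectation parameter) for Bernoulli:
mu = 1/(1+exp(-eta)).
eta = -2.67.
exp(-eta) = exp(2.67) = 14.439969.
mu = 1/(1+14.439969) = 0.0648

0.0648


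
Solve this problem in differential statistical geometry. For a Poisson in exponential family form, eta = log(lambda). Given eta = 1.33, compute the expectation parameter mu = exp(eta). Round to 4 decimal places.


Expectation parameter for Poisson exponential family:
mu = exp(eta).
eta = 1.33.
mu = exp(1.33) = 3.7810

3.7810
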